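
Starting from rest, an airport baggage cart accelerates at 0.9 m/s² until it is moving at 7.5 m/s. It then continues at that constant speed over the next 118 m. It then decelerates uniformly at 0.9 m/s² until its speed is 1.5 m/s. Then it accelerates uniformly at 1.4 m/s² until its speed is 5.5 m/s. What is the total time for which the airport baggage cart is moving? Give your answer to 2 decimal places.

Phase 1 (accelerating): v₀ = 0 m/s, a = 0.9 m/s².
v = v₀ + at → t = (7.5 − 0) / 0.9 = 8.33 s
v² = v₀² + 2aΔx → Δx = (7.5² − 0²)/(2·0.9) = 31.2 m

Phase 2 (constant speed): v₀ = 7.50 m/s, a = 0 m/s².
Constant speed: t = d/v = 118/7.50 = 15.7 s

Phase 3 (decelerating): v₀ = 7.50 m/s, a = -0.9 m/s².
v = v₀ + at → t = (1.5 − 7.50) / -0.9 = 6.67 s
v² = v₀² + 2aΔx → Δx = (1.5² − 7.50²)/(2·-0.9) = 30.0 m

Phase 4 (accelerating): v₀ = 1.50 m/s, a = 1.4 m/s².
v = v₀ + at → t = (5.5 − 1.50) / 1.4 = 2.86 s
v² = v₀² + 2aΔx → Δx = (5.5² − 1.50²)/(2·1.4) = 10.0 m
Total time = 8.33 + 15.7 + 6.67 + 2.86 = 33.6 s

33.59 s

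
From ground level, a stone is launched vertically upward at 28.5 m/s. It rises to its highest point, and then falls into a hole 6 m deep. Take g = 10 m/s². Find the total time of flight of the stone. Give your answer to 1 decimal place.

5.9 s

Phase 1 (rising): v₀ = 28.5 m/s, a = -10 m/s².
v = v₀ + at → t = (0 − 28.5) / -10 = 2.85 s
v² = v₀² + 2aΔx → Δx = (0² − 28.5²)/(2·-10) = 40.6 m

Phase 2 (falling): v₀ = 0 m/s, a = -10 m/s².
Falls 46.6 m from rest: t = √(2·46.6/10) = 3.05 s; v = g·t = 30.5 m/s.
Total time = 2.85 + 3.05 = 5.90 s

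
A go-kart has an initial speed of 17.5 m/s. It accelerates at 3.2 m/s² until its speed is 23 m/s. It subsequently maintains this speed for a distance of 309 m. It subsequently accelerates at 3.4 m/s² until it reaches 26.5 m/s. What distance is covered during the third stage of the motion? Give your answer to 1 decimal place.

Phase 1 (accelerating): v₀ = 17.5 m/s, a = 3.2 m/s².
v = v₀ + at → t = (23 − 17.5) / 3.2 = 1.72 s
v² = v₀² + 2aΔx → Δx = (23² − 17.5²)/(2·3.2) = 34.8 m

Phase 2 (constant speed): v₀ = 23.0 m/s, a = 0 m/s².
Constant speed: t = d/v = 309/23.0 = 13.4 s

Phase 3 (accelerating): v₀ = 23.0 m/s, a = 3.4 m/s².
v = v₀ + at → t = (26.5 − 23.0) / 3.4 = 1.03 s
v² = v₀² + 2aΔx → Δx = (26.5² − 23.0²)/(2·3.4) = 25.5 m
Distance in phase 3 = 25.5 m

25.5 m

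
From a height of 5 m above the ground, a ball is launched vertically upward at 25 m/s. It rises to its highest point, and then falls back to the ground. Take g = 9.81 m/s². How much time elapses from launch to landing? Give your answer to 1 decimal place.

Phase 1 (rising): v₀ = 25.0 m/s, a = -9.81 m/s².
v = v₀ + at → t = (0 − 25.0) / -9.81 = 2.55 s
v² = v₀² + 2aΔx → Δx = (0² − 25.0²)/(2·-9.81) = 31.9 m

Phase 2 (falling): v₀ = 0 m/s, a = -9.81 m/s².
Falls 36.9 m from rest: t = √(2·36.9/9.81) = 2.74 s; v = g·t = 26.9 m/s.
Total time = 2.55 + 2.74 = 5.29 s

5.3 s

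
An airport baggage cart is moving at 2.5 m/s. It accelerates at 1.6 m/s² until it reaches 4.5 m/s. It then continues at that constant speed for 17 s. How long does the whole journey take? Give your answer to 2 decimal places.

Phase 1 (accelerating): v₀ = 2.50 m/s, a = 1.6 m/s².
v = v₀ + at → t = (4.5 − 2.50) / 1.6 = 1.25 s
v² = v₀² + 2aΔx → Δx = (4.5² − 2.50²)/(2·1.6) = 4.38 m

Phase 2 (constant speed): v₀ = 4.50 m/s, a = 0 m/s².
v = v₀ + at = 4.50 + (0)(17) = 4.50 m/s
Δx = v₀t + ½at² = 4.50·17 + 0.5·0·17² = 76.5 m
Total time = 1.25 + 17.0 = 18.2 s

18.25 s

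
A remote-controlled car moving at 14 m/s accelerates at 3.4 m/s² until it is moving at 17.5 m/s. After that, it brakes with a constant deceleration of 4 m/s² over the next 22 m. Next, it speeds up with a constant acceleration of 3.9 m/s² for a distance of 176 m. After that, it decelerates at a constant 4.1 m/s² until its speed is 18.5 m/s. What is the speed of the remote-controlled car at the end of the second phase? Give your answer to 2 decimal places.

11.41 m/s

Phase 1 (accelerating): v₀ = 14.0 m/s, a = 3.4 m/s².
v = v₀ + at → t = (17.5 − 14.0) / 3.4 = 1.03 s
v² = v₀² + 2aΔx → Δx = (17.5² − 14.0²)/(2·3.4) = 16.2 m

Phase 2 (decelerating): v₀ = 17.5 m/s, a = -4 m/s².
v² = v₀² + 2aΔx = 17.5² + 2·-4·22 = 130 → v = 11.4 m/s
t = (v − v₀)/a = (11.4 − 17.5)/-4 = 1.52 s
Speed at end of phase 2 = 11.4 m/s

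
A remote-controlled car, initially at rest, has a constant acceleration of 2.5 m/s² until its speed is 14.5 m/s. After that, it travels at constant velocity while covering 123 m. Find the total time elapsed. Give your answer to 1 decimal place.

14.3 s

Phase 1 (accelerating): v₀ = 0 m/s, a = 2.5 m/s².
v = v₀ + at → t = (14.5 − 0) / 2.5 = 5.80 s
v² = v₀² + 2aΔx → Δx = (14.5² − 0²)/(2·2.5) = 42.0 m

Phase 2 (constant speed): v₀ = 14.5 m/s, a = 0 m/s².
Constant speed: t = d/v = 123/14.5 = 8.48 s
Total time = 5.80 + 8.48 = 14.3 s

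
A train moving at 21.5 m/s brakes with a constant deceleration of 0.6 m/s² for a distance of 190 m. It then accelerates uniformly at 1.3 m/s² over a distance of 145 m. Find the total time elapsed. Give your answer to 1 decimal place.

Phase 1 (decelerating): v₀ = 21.5 m/s, a = -0.6 m/s².
v² = v₀² + 2aΔx = 21.5² + 2·-0.6·190 = 234 → v = 15.3 m/s
t = (v − v₀)/a = (15.3 − 21.5)/-0.6 = 10.3 s

Phase 2 (accelerating): v₀ = 15.3 m/s, a = 1.3 m/s².
v² = v₀² + 2aΔx = 15.3² + 2·1.3·145 = 611 → v = 24.7 m/s
t = (v − v₀)/a = (24.7 − 15.3)/1.3 = 7.24 s
Total time = 10.3 + 7.24 = 17.6 s

17.6 s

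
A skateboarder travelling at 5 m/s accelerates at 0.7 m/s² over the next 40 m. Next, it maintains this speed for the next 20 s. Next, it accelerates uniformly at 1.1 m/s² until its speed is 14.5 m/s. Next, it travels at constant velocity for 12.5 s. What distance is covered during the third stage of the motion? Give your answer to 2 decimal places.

Phase 1 (accelerating): v₀ = 5.00 m/s, a = 0.7 m/s².
v² = v₀² + 2aΔx = 5.00² + 2·0.7·40 = 81.0 → v = 9.00 m/s
t = (v − v₀)/a = (9.00 − 5.00)/0.7 = 5.71 s

Phase 2 (constant speed): v₀ = 9.00 m/s, a = 0 m/s².
v = v₀ + at = 9.00 + (0)(20) = 9.00 m/s
Δx = v₀t + ½at² = 9.00·20 + 0.5·0·20² = 180 m

Phase 3 (accelerating): v₀ = 9.00 m/s, a = 1.1 m/s².
v = v₀ + at → t = (14.5 − 9.00) / 1.1 = 5.00 s
v² = v₀² + 2aΔx → Δx = (14.5² − 9.00²)/(2·1.1) = 58.7 m
Distance in phase 3 = 58.7 m

58.75 m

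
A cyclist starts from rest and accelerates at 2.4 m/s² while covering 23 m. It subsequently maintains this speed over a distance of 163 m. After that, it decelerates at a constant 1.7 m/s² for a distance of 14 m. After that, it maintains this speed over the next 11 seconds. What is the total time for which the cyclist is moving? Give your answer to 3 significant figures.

Phase 1 (accelerating): v₀ = 0 m/s, a = 2.4 m/s².
v² = v₀² + 2aΔx = 0² + 2·2.4·23 = 110 → v = 10.5 m/s
t = (v − v₀)/a = (10.5 − 0)/2.4 = 4.38 s

Phase 2 (constant speed): v₀ = 10.5 m/s, a = 0 m/s².
Constant speed: t = d/v = 163/10.5 = 15.5 s

Phase 3 (decelerating): v₀ = 10.5 m/s, a = -1.7 m/s².
v² = v₀² + 2aΔx = 10.5² + 2·-1.7·14 = 62.8 → v = 7.92 m/s
t = (v − v₀)/a = (7.92 − 10.5)/-1.7 = 1.52 s

Phase 4 (constant speed): v₀ = 7.92 m/s, a = 0 m/s².
v = v₀ + at = 7.92 + (0)(11) = 7.92 m/s
Δx = v₀t + ½at² = 7.92·11 + 0.5·0·11² = 87.2 m
Total time = 4.38 + 15.5 + 1.52 + 11.0 = 32.4 s

32.4 s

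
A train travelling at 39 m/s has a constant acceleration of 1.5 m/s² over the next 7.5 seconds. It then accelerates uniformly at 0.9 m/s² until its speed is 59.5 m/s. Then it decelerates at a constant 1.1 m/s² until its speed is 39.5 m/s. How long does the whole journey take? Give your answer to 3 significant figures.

Phase 1 (accelerating): v₀ = 39.0 m/s, a = 1.5 m/s².
v = v₀ + at = 39.0 + (1.5)(7.5) = 50.2 m/s
Δx = v₀t + ½at² = 39.0·7.5 + 0.5·1.5·7.5² = 335 m

Phase 2 (accelerating): v₀ = 50.2 m/s, a = 0.9 m/s².
v = v₀ + at → t = (59.5 − 50.2) / 0.9 = 10.3 s
v² = v₀² + 2aΔx → Δx = (59.5² − 50.2²)/(2·0.9) = 564 m

Phase 3 (decelerating): v₀ = 59.5 m/s, a = -1.1 m/s².
v = v₀ + at → t = (39.5 − 59.5) / -1.1 = 18.2 s
v² = v₀² + 2aΔx → Δx = (39.5² − 59.5²)/(2·-1.1) = 900 m
Total time = 7.50 + 10.3 + 18.2 = 36.0 s

36.0 s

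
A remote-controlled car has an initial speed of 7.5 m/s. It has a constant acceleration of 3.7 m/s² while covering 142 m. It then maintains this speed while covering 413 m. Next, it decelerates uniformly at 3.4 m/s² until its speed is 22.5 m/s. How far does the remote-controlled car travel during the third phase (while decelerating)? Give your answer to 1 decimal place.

88.4 m

Phase 1 (accelerating): v₀ = 7.50 m/s, a = 3.7 m/s².
v² = v₀² + 2aΔx = 7.50² + 2·3.7·142 = 1110 → v = 33.3 m/s
t = (v − v₀)/a = (33.3 − 7.50)/3.7 = 6.97 s

Phase 2 (constant speed): v₀ = 33.3 m/s, a = 0 m/s².
Constant speed: t = d/v = 413/33.3 = 12.4 s

Phase 3 (decelerating): v₀ = 33.3 m/s, a = -3.4 m/s².
v = v₀ + at → t = (22.5 − 33.3) / -3.4 = 3.17 s
v² = v₀² + 2aΔx → Δx = (22.5² − 33.3²)/(2·-3.4) = 88.4 m
Distance in phase 3 = 88.4 m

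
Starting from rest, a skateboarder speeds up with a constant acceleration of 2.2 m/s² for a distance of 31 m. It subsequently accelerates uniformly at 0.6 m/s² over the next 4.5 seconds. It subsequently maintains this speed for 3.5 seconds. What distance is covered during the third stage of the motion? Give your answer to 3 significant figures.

Phase 1 (accelerating): v₀ = 0 m/s, a = 2.2 m/s².
v² = v₀² + 2aΔx = 0² + 2·2.2·31 = 136 → v = 11.7 m/s
t = (v − v₀)/a = (11.7 − 0)/2.2 = 5.31 s

Phase 2 (accelerating): v₀ = 11.7 m/s, a = 0.6 m/s².
v = v₀ + at = 11.7 + (0.6)(4.5) = 14.4 m/s
Δx = v₀t + ½at² = 11.7·4.5 + 0.5·0.6·4.5² = 58.6 m

Phase 3 (constant speed): v₀ = 14.4 m/s, a = 0 m/s².
v = v₀ + at = 14.4 + (0)(3.5) = 14.4 m/s
Δx = v₀t + ½at² = 14.4·3.5 + 0.5·0·3.5² = 50.3 m
Distance in phase 3 = 50.3 m

50.3 m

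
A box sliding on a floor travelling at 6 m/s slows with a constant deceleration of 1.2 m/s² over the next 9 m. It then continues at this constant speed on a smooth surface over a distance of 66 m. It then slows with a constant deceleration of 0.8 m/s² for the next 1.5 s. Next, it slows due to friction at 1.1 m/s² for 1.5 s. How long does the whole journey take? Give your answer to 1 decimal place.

Phase 1 (decelerating): v₀ = 6.00 m/s, a = -1.2 m/s².
v² = v₀² + 2aΔx = 6.00² + 2·-1.2·9 = 14.4 → v = 3.79 m/s
t = (v − v₀)/a = (3.79 − 6.00)/-1.2 = 1.84 s

Phase 2 (constant speed): v₀ = 3.79 m/s, a = 0 m/s².
Constant speed: t = d/v = 66/3.79 = 17.4 s

Phase 3 (decelerating): v₀ = 3.79 m/s, a = -0.8 m/s².
v = v₀ + at = 3.79 + (-0.8)(1.5) = 2.59 m/s
Δx = v₀t + ½at² = 3.79·1.5 + 0.5·-0.8·1.5² = 4.79 m

Phase 4 (decelerating): v₀ = 2.59 m/s, a = -1.1 m/s².
v = v₀ + at = 2.59 + (-1.1)(1.5) = 0.945 m/s
Δx = v₀t + ½at² = 2.59·1.5 + 0.5·-1.1·1.5² = 2.65 m
Total time = 1.84 + 17.4 + 1.50 + 1.50 = 22.2 s

22.2 s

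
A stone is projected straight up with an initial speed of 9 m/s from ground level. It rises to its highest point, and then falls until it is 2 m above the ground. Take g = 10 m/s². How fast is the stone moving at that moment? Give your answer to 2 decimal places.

Phase 1 (rising): v₀ = 9.00 m/s, a = -10 m/s².
v = v₀ + at → t = (0 − 9.00) / -10 = 0.900 s
v² = v₀² + 2aΔx → Δx = (0² − 9.00²)/(2·-10) = 4.05 m

Phase 2 (falling): v₀ = 0 m/s, a = -10 m/s².
Falls 2.05 m from rest: t = √(2·2.05/10) = 0.640 s; v = g·t = 6.40 m/s.
Final speed = 6.40 m/s

6.40 m/s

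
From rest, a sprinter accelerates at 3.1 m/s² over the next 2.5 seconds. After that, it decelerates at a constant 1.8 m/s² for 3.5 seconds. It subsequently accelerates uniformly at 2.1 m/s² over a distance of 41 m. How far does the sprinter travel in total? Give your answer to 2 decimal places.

66.79 m

Phase 1 (accelerating): v₀ = 0 m/s, a = 3.1 m/s².
v = v₀ + at = 0 + (3.1)(2.5) = 7.75 m/s
Δx = v₀t + ½at² = 0·2.5 + 0.5·3.1·2.5² = 9.69 m

Phase 2 (decelerating): v₀ = 7.75 m/s, a = -1.8 m/s².
v = v₀ + at = 7.75 + (-1.8)(3.5) = 1.45 m/s
Δx = v₀t + ½at² = 7.75·3.5 + 0.5·-1.8·3.5² = 16.1 m

Phase 3 (accelerating): v₀ = 1.45 m/s, a = 2.1 m/s².
v² = v₀² + 2aΔx = 1.45² + 2·2.1·41 = 174 → v = 13.2 m/s
t = (v − v₀)/a = (13.2 − 1.45)/2.1 = 5.60 s
Total distance = 9.69 + 16.1 + 41.0 = 66.8 m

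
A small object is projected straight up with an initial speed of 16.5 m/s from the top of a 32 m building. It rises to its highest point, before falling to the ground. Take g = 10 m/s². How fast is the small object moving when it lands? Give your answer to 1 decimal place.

30.2 m/s

Phase 1 (rising): v₀ = 16.5 m/s, a = -10 m/s².
v = v₀ + at → t = (0 − 16.5) / -10 = 1.65 s
v² = v₀² + 2aΔx → Δx = (0² − 16.5²)/(2·-10) = 13.6 m

Phase 2 (falling): v₀ = 0 m/s, a = -10 m/s².
Falls 45.6 m from rest: t = √(2·45.6/10) = 3.02 s; v = g·t = 30.2 m/s.
Final speed = 30.2 m/s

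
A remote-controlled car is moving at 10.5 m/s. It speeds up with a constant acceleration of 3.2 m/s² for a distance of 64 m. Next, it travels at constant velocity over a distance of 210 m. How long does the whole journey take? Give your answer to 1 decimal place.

Phase 1 (accelerating): v₀ = 10.5 m/s, a = 3.2 m/s².
v² = v₀² + 2aΔx = 10.5² + 2·3.2·64 = 520 → v = 22.8 m/s
t = (v − v₀)/a = (22.8 − 10.5)/3.2 = 3.84 s

Phase 2 (constant speed): v₀ = 22.8 m/s, a = 0 m/s².
Constant speed: t = d/v = 210/22.8 = 9.21 s
Total time = 3.84 + 9.21 = 13.1 s

13.1 s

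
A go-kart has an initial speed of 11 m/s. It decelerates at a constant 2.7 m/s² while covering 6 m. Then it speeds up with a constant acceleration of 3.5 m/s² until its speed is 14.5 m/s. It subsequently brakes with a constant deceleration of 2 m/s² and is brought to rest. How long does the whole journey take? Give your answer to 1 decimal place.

Phase 1 (decelerating): v₀ = 11.0 m/s, a = -2.7 m/s².
v² = v₀² + 2aΔx = 11.0² + 2·-2.7·6 = 88.6 → v = 9.41 m/s
t = (v − v₀)/a = (9.41 − 11.0)/-2.7 = 0.588 s

Phase 2 (accelerating): v₀ = 9.41 m/s, a = 3.5 m/s².
v = v₀ + at → t = (14.5 − 9.41) / 3.5 = 1.45 s
v² = v₀² + 2aΔx → Δx = (14.5² − 9.41²)/(2·3.5) = 17.4 m

Phase 3 (decelerating): v₀ = 14.5 m/s, a = -2 m/s².
v = v₀ + at → t = (0 − 14.5) / -2 = 7.25 s
v² = v₀² + 2aΔx → Δx = (0² − 14.5²)/(2·-2) = 52.6 m
Total time = 0.588 + 1.45 + 7.25 = 9.29 s

9.3 s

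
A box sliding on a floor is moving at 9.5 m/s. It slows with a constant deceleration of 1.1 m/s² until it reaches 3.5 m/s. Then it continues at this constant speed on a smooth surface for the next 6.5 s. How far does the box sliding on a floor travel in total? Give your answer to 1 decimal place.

58.2 m

Phase 1 (decelerating): v₀ = 9.50 m/s, a = -1.1 m/s².
v = v₀ + at → t = (3.5 − 9.50) / -1.1 = 5.45 s
v² = v₀² + 2aΔx → Δx = (3.5² − 9.50²)/(2·-1.1) = 35.5 m

Phase 2 (constant speed): v₀ = 3.50 m/s, a = 0 m/s².
v = v₀ + at = 3.50 + (0)(6.5) = 3.50 m/s
Δx = v₀t + ½at² = 3.50·6.5 + 0.5·0·6.5² = 22.8 m
Total distance = 35.5 + 22.8 = 58.2 m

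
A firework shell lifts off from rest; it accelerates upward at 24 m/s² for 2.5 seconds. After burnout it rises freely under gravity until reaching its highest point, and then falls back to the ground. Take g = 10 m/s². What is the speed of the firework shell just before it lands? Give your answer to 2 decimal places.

Phase 1 (powered ascent): v₀ = 0 m/s, a = 24 m/s².
v = v₀ + at = 0 + (24)(2.5) = 60.0 m/s
Δx = v₀t + ½at² = 0·2.5 + 0.5·24·2.5² = 75.0 m

Phase 2 (coasting upward): v₀ = 60.0 m/s, a = -10 m/s².
v = v₀ + at → t = (0 − 60.0) / -10 = 6.00 s
v² = v₀² + 2aΔx → Δx = (0² − 60.0²)/(2·-10) = 180 m

Phase 3 (free fall): v₀ = 0 m/s, a = -10 m/s².
Falls 255 m from rest: t = √(2·255/10) = 7.14 s; v = g·t = 71.4 m/s.
Impact speed = 71.4 m/s

71.41 m/s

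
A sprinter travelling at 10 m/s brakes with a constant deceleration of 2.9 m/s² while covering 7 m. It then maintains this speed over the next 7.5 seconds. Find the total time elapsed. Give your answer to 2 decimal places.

Phase 1 (decelerating): v₀ = 10.0 m/s, a = -2.9 m/s².
v² = v₀² + 2aΔx = 10.0² + 2·-2.9·7 = 59.4 → v = 7.71 m/s
t = (v − v₀)/a = (7.71 − 10.0)/-2.9 = 0.791 s

Phase 2 (constant speed): v₀ = 7.71 m/s, a = 0 m/s².
v = v₀ + at = 7.71 + (0)(7.5) = 7.71 m/s
Δx = v₀t + ½at² = 7.71·7.5 + 0.5·0·7.5² = 57.8 m
Total time = 0.791 + 7.50 = 8.29 s

8.29 s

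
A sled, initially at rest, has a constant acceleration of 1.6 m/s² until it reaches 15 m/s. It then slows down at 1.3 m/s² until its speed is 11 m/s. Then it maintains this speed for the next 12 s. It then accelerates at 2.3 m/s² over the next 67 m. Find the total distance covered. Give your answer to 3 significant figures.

309 m

Phase 1 (accelerating): v₀ = 0 m/s, a = 1.6 m/s².
v = v₀ + at → t = (15 − 0) / 1.6 = 9.38 s
v² = v₀² + 2aΔx → Δx = (15² − 0²)/(2·1.6) = 70.3 m

Phase 2 (decelerating): v₀ = 15.0 m/s, a = -1.3 m/s².
v = v₀ + at → t = (11 − 15.0) / -1.3 = 3.08 s
v² = v₀² + 2aΔx → Δx = (11² − 15.0²)/(2·-1.3) = 40.0 m

Phase 3 (constant speed): v₀ = 11.0 m/s, a = 0 m/s².
v = v₀ + at = 11.0 + (0)(12) = 11.0 m/s
Δx = v₀t + ½at² = 11.0·12 + 0.5·0·12² = 132 m

Phase 4 (accelerating): v₀ = 11.0 m/s, a = 2.3 m/s².
v² = v₀² + 2aΔx = 11.0² + 2·2.3·67 = 429 → v = 20.7 m/s
t = (v − v₀)/a = (20.7 − 11.0)/2.3 = 4.22 s
Total distance = 70.3 + 40.0 + 132 + 67.0 = 309 m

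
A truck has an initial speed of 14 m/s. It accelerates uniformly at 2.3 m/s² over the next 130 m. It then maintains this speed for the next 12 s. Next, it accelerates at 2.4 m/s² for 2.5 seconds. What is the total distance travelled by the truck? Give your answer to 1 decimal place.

546.1 m

Phase 1 (accelerating): v₀ = 14.0 m/s, a = 2.3 m/s².
v² = v₀² + 2aΔx = 14.0² + 2·2.3·130 = 794 → v = 28.2 m/s
t = (v − v₀)/a = (28.2 − 14.0)/2.3 = 6.16 s

Phase 2 (constant speed): v₀ = 28.2 m/s, a = 0 m/s².
v = v₀ + at = 28.2 + (0)(12) = 28.2 m/s
Δx = v₀t + ½at² = 28.2·12 + 0.5·0·12² = 338 m

Phase 3 (accelerating): v₀ = 28.2 m/s, a = 2.4 m/s².
v = v₀ + at = 28.2 + (2.4)(2.5) = 34.2 m/s
Δx = v₀t + ½at² = 28.2·2.5 + 0.5·2.4·2.5² = 77.9 m
Total distance = 130 + 338 + 77.9 = 546 m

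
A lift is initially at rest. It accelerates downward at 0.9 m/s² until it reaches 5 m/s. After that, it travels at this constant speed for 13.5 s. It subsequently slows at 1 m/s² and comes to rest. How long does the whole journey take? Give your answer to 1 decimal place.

24.1 s

Phase 1 (accelerating): v₀ = 0 m/s, a = 0.9 m/s².
v = v₀ + at → t = (5 − 0) / 0.9 = 5.56 s
v² = v₀² + 2aΔx → Δx = (5² − 0²)/(2·0.9) = 13.9 m

Phase 2 (constant speed): v₀ = 5.00 m/s, a = 0 m/s².
v = v₀ + at = 5.00 + (0)(13.5) = 5.00 m/s
Δx = v₀t + ½at² = 5.00·13.5 + 0.5·0·13.5² = 67.5 m

Phase 3 (decelerating): v₀ = 5.00 m/s, a = -1 m/s².
v = v₀ + at → t = (0 − 5.00) / -1 = 5.00 s
v² = v₀² + 2aΔx → Δx = (0² − 5.00²)/(2·-1) = 12.5 m
Total time = 5.56 + 13.5 + 5.00 = 24.1 s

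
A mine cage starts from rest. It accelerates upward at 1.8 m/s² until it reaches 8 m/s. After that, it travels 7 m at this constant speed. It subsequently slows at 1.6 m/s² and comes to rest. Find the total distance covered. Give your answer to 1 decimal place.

44.8 m

Phase 1 (accelerating): v₀ = 0 m/s, a = 1.8 m/s².
v = v₀ + at → t = (8 − 0) / 1.8 = 4.44 s
v² = v₀² + 2aΔx → Δx = (8² − 0²)/(2·1.8) = 17.8 m

Phase 2 (constant speed): v₀ = 8.00 m/s, a = 0 m/s².
Constant speed: t = d/v = 7/8.00 = 0.875 s

Phase 3 (decelerating): v₀ = 8.00 m/s, a = -1.6 m/s².
v = v₀ + at → t = (0 − 8.00) / -1.6 = 5.00 s
v² = v₀² + 2aΔx → Δx = (0² − 8.00²)/(2·-1.6) = 20.0 m
Total distance = 17.8 + 7.00 + 20.0 = 44.8 m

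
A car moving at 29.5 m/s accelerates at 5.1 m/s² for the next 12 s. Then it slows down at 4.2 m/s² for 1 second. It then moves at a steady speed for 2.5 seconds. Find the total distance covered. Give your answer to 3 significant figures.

Phase 1 (accelerating): v₀ = 29.5 m/s, a = 5.1 m/s².
v = v₀ + at = 29.5 + (5.1)(12) = 90.7 m/s
Δx = v₀t + ½at² = 29.5·12 + 0.5·5.1·12² = 721 m

Phase 2 (decelerating): v₀ = 90.7 m/s, a = -4.2 m/s².
v = v₀ + at = 90.7 + (-4.2)(1) = 86.5 m/s
Δx = v₀t + ½at² = 90.7·1 + 0.5·-4.2·1² = 88.6 m

Phase 3 (constant speed): v₀ = 86.5 m/s, a = 0 m/s².
v = v₀ + at = 86.5 + (0)(2.5) = 86.5 m/s
Δx = v₀t + ½at² = 86.5·2.5 + 0.5·0·2.5² = 216 m
Total distance = 721 + 88.6 + 216 = 1030 m

1030 m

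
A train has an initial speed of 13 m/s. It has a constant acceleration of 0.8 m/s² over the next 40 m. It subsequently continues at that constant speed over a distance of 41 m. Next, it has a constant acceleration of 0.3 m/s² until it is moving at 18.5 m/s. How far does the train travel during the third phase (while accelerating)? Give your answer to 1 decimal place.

182.1 m

Phase 1 (accelerating): v₀ = 13.0 m/s, a = 0.8 m/s².
v² = v₀² + 2aΔx = 13.0² + 2·0.8·40 = 233 → v = 15.3 m/s
t = (v − v₀)/a = (15.3 − 13.0)/0.8 = 2.83 s

Phase 2 (constant speed): v₀ = 15.3 m/s, a = 0 m/s².
Constant speed: t = d/v = 41/15.3 = 2.69 s

Phase 3 (accelerating): v₀ = 15.3 m/s, a = 0.3 m/s².
v = v₀ + at → t = (18.5 − 15.3) / 0.3 = 10.8 s
v² = v₀² + 2aΔx → Δx = (18.5² − 15.3²)/(2·0.3) = 182 m
Distance in phase 3 = 182 m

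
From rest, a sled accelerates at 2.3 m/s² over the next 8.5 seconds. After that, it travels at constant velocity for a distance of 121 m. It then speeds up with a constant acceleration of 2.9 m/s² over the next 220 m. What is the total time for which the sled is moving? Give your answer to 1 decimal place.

Phase 1 (accelerating): v₀ = 0 m/s, a = 2.3 m/s².
v = v₀ + at = 0 + (2.3)(8.5) = 19.5 m/s
Δx = v₀t + ½at² = 0·8.5 + 0.5·2.3·8.5² = 83.1 m

Phase 2 (constant speed): v₀ = 19.5 m/s, a = 0 m/s².
Constant speed: t = d/v = 121/19.5 = 6.19 s

Phase 3 (accelerating): v₀ = 19.5 m/s, a = 2.9 m/s².
v² = v₀² + 2aΔx = 19.5² + 2·2.9·220 = 1660 → v = 40.7 m/s
t = (v − v₀)/a = (40.7 − 19.5)/2.9 = 7.30 s
Total time = 8.50 + 6.19 + 7.30 = 22.0 s

22.0 s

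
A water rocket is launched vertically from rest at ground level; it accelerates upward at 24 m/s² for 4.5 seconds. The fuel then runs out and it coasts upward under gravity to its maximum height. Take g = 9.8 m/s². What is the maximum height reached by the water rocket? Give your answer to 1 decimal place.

838.1 m

Phase 1 (powered ascent): v₀ = 0 m/s, a = 24 m/s².
v = v₀ + at = 0 + (24)(4.5) = 108 m/s
Δx = v₀t + ½at² = 0·4.5 + 0.5·24·4.5² = 243 m

Phase 2 (coasting upward): v₀ = 108 m/s, a = -9.8 m/s².
v = v₀ + at → t = (0 − 108) / -9.8 = 11.0 s
v² = v₀² + 2aΔx → Δx = (0² − 108²)/(2·-9.8) = 595 m
Maximum height = 243 + 595 = 838 m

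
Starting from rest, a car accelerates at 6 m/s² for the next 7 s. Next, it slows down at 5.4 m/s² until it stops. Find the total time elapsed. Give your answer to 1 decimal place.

Phase 1 (accelerating): v₀ = 0 m/s, a = 6 m/s².
v = v₀ + at = 0 + (6)(7) = 42.0 m/s
Δx = v₀t + ½at² = 0·7 + 0.5·6·7² = 147 m

Phase 2 (decelerating): v₀ = 42.0 m/s, a = -5.4 m/s².
v = v₀ + at → t = (0 − 42.0) / -5.4 = 7.78 s
v² = v₀² + 2aΔx → Δx = (0² − 42.0²)/(2·-5.4) = 163 m
Total time = 7.00 + 7.78 = 14.8 s

14.8 s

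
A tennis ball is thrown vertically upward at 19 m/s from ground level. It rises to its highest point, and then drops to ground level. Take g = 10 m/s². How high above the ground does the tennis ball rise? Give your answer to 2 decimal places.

Phase 1 (rising): v₀ = 19.0 m/s, a = -10 m/s².
v = v₀ + at → t = (0 − 19.0) / -10 = 1.90 s
v² = v₀² + 2aΔx → Δx = (0² − 19.0²)/(2·-10) = 18.1 m
Maximum height = 18.1 m

18.05 m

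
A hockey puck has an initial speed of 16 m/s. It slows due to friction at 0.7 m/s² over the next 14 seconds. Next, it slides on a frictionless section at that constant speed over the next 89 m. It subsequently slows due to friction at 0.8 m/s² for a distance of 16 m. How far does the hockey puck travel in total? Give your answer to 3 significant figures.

Phase 1 (decelerating): v₀ = 16.0 m/s, a = -0.7 m/s².
v = v₀ + at = 16.0 + (-0.7)(14) = 6.20 m/s
Δx = v₀t + ½at² = 16.0·14 + 0.5·-0.7·14² = 155 m

Phase 2 (constant speed): v₀ = 6.20 m/s, a = 0 m/s².
Constant speed: t = d/v = 89/6.20 = 14.4 s

Phase 3 (decelerating): v₀ = 6.20 m/s, a = -0.8 m/s².
v² = v₀² + 2aΔx = 6.20² + 2·-0.8·16 = 12.8 → v = 3.58 m/s
t = (v − v₀)/a = (3.58 − 6.20)/-0.8 = 3.27 s
Total distance = 155 + 89.0 + 16.0 = 260 m

260 m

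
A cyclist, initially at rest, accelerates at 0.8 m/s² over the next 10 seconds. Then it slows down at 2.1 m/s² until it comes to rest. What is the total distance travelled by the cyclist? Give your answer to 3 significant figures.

55.2 m

Phase 1 (accelerating): v₀ = 0 m/s, a = 0.8 m/s².
v = v₀ + at = 0 + (0.8)(10) = 8.00 m/s
Δx = v₀t + ½at² = 0·10 + 0.5·0.8·10² = 40.0 m

Phase 2 (decelerating): v₀ = 8.00 m/s, a = -2.1 m/s².
v = v₀ + at → t = (0 − 8.00) / -2.1 = 3.81 s
v² = v₀² + 2aΔx → Δx = (0² − 8.00²)/(2·-2.1) = 15.2 m
Total distance = 40.0 + 15.2 = 55.2 m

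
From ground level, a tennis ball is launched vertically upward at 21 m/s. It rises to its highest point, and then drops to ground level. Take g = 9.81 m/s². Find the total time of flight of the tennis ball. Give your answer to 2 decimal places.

4.28 s

Phase 1 (rising): v₀ = 21.0 m/s, a = -9.81 m/s².
v = v₀ + at → t = (0 − 21.0) / -9.81 = 2.14 s
v² = v₀² + 2aΔx → Δx = (0² − 21.0²)/(2·-9.81) = 22.5 m

Phase 2 (falling): v₀ = 0 m/s, a = -9.81 m/s².
Falls 22.5 m from rest: t = √(2·22.5/9.81) = 2.14 s; v = g·t = 21.0 m/s.
Total time = 2.14 + 2.14 = 4.28 s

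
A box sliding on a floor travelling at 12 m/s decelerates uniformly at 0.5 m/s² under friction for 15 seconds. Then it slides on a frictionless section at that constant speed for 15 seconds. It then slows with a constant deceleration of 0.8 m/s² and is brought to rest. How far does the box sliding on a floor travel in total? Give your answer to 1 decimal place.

203.9 m

Phase 1 (decelerating): v₀ = 12.0 m/s, a = -0.5 m/s².
v = v₀ + at = 12.0 + (-0.5)(15) = 4.50 m/s
Δx = v₀t + ½at² = 12.0·15 + 0.5·-0.5·15² = 124 m

Phase 2 (constant speed): v₀ = 4.50 m/s, a = 0 m/s².
v = v₀ + at = 4.50 + (0)(15) = 4.50 m/s
Δx = v₀t + ½at² = 4.50·15 + 0.5·0·15² = 67.5 m

Phase 3 (decelerating): v₀ = 4.50 m/s, a = -0.8 m/s².
v = v₀ + at → t = (0 − 4.50) / -0.8 = 5.62 s
v² = v₀² + 2aΔx → Δx = (0² − 4.50²)/(2·-0.8) = 12.7 m
Total distance = 124 + 67.5 + 12.7 = 204 m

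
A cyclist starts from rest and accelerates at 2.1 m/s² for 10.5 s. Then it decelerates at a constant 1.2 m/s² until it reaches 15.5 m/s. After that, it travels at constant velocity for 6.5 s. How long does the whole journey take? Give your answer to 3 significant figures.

Phase 1 (accelerating): v₀ = 0 m/s, a = 2.1 m/s².
v = v₀ + at = 0 + (2.1)(10.5) = 22.1 m/s
Δx = v₀t + ½at² = 0·10.5 + 0.5·2.1·10.5² = 116 m

Phase 2 (decelerating): v₀ = 22.1 m/s, a = -1.2 m/s².
v = v₀ + at → t = (15.5 − 22.1) / -1.2 = 5.46 s
v² = v₀² + 2aΔx → Δx = (15.5² − 22.1²)/(2·-1.2) = 102 m

Phase 3 (constant speed): v₀ = 15.5 m/s, a = 0 m/s².
v = v₀ + at = 15.5 + (0)(6.5) = 15.5 m/s
Δx = v₀t + ½at² = 15.5·6.5 + 0.5·0·6.5² = 101 m
Total time = 10.5 + 5.46 + 6.50 = 22.5 s

22.5 s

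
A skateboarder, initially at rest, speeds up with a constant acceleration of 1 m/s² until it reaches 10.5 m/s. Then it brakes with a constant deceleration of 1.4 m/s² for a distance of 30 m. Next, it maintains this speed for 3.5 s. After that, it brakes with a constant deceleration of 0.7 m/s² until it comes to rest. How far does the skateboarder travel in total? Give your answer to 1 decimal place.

121.8 m

Phase 1 (accelerating): v₀ = 0 m/s, a = 1 m/s².
v = v₀ + at → t = (10.5 − 0) / 1 = 10.5 s
v² = v₀² + 2aΔx → Δx = (10.5² − 0²)/(2·1) = 55.1 m

Phase 2 (decelerating): v₀ = 10.5 m/s, a = -1.4 m/s².
v² = v₀² + 2aΔx = 10.5² + 2·-1.4·30 = 26.2 → v = 5.12 m/s
t = (v − v₀)/a = (5.12 − 10.5)/-1.4 = 3.84 s

Phase 3 (constant speed): v₀ = 5.12 m/s, a = 0 m/s².
v = v₀ + at = 5.12 + (0)(3.5) = 5.12 m/s
Δx = v₀t + ½at² = 5.12·3.5 + 0.5·0·3.5² = 17.9 m

Phase 4 (decelerating): v₀ = 5.12 m/s, a = -0.7 m/s².
v = v₀ + at → t = (0 − 5.12) / -0.7 = 7.32 s
v² = v₀² + 2aΔx → Δx = (0² − 5.12²)/(2·-0.7) = 18.8 m
Total distance = 55.1 + 30.0 + 17.9 + 18.8 = 122 m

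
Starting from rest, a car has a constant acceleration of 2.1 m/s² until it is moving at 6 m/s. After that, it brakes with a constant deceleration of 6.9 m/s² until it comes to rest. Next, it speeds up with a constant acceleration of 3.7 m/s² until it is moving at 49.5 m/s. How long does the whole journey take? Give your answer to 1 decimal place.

Phase 1 (accelerating): v₀ = 0 m/s, a = 2.1 m/s².
v = v₀ + at → t = (6 − 0) / 2.1 = 2.86 s
v² = v₀² + 2aΔx → Δx = (6² − 0²)/(2·2.1) = 8.57 m

Phase 2 (decelerating): v₀ = 6.00 m/s, a = -6.9 m/s².
v = v₀ + at → t = (0 − 6.00) / -6.9 = 0.870 s
v² = v₀² + 2aΔx → Δx = (0² − 6.00²)/(2·-6.9) = 2.61 m

Phase 3 (accelerating): v₀ = 0 m/s, a = 3.7 m/s².
v = v₀ + at → t = (49.5 − 0) / 3.7 = 13.4 s
v² = v₀² + 2aΔx → Δx = (49.5² − 0²)/(2·3.7) = 331 m
Total time = 2.86 + 0.870 + 13.4 = 17.1 s

17.1 s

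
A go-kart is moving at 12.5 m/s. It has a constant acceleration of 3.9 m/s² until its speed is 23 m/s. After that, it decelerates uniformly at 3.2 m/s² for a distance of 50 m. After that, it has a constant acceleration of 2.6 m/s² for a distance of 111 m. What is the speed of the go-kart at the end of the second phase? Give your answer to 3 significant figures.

14.5 m/s

Phase 1 (accelerating): v₀ = 12.5 m/s, a = 3.9 m/s².
v = v₀ + at → t = (23 − 12.5) / 3.9 = 2.69 s
v² = v₀² + 2aΔx → Δx = (23² − 12.5²)/(2·3.9) = 47.8 m

Phase 2 (decelerating): v₀ = 23.0 m/s, a = -3.2 m/s².
v² = v₀² + 2aΔx = 23.0² + 2·-3.2·50 = 209 → v = 14.5 m/s
t = (v − v₀)/a = (14.5 − 23.0)/-3.2 = 2.67 s
Speed at end of phase 2 = 14.5 m/s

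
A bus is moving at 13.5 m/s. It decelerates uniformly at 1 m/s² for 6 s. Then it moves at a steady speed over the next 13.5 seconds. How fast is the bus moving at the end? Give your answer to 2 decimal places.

7.50 m/s

Phase 1 (decelerating): v₀ = 13.5 m/s, a = -1 m/s².
v = v₀ + at = 13.5 + (-1)(6) = 7.50 m/s
Δx = v₀t + ½at² = 13.5·6 + 0.5·-1·6² = 63.0 m

Phase 2 (constant speed): v₀ = 7.50 m/s, a = 0 m/s².
v = v₀ + at = 7.50 + (0)(13.5) = 7.50 m/s
Δx = v₀t + ½at² = 7.50·13.5 + 0.5·0·13.5² = 101 m
Final speed = 7.50 m/s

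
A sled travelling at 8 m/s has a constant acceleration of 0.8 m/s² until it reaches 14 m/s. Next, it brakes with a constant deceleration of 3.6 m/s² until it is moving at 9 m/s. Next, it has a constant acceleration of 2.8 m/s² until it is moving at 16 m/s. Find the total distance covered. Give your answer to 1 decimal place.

129.7 m

Phase 1 (accelerating): v₀ = 8.00 m/s, a = 0.8 m/s².
v = v₀ + at → t = (14 − 8.00) / 0.8 = 7.50 s
v² = v₀² + 2aΔx → Δx = (14² − 8.00²)/(2·0.8) = 82.5 m

Phase 2 (decelerating): v₀ = 14.0 m/s, a = -3.6 m/s².
v = v₀ + at → t = (9 − 14.0) / -3.6 = 1.39 s
v² = v₀² + 2aΔx → Δx = (9² − 14.0²)/(2·-3.6) = 16.0 m

Phase 3 (accelerating): v₀ = 9.00 m/s, a = 2.8 m/s².
v = v₀ + at → t = (16 − 9.00) / 2.8 = 2.50 s
v² = v₀² + 2aΔx → Δx = (16² − 9.00²)/(2·2.8) = 31.3 m
Total distance = 82.5 + 16.0 + 31.3 = 130 m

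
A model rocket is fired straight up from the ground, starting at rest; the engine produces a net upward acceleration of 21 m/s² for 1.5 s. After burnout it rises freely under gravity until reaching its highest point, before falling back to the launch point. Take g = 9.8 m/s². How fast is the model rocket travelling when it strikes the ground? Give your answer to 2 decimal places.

Phase 1 (powered ascent): v₀ = 0 m/s, a = 21 m/s².
v = v₀ + at = 0 + (21)(1.5) = 31.5 m/s
Δx = v₀t + ½at² = 0·1.5 + 0.5·21·1.5² = 23.6 m

Phase 2 (coasting upward): v₀ = 31.5 m/s, a = -9.8 m/s².
v = v₀ + at → t = (0 − 31.5) / -9.8 = 3.21 s
v² = v₀² + 2aΔx → Δx = (0² − 31.5²)/(2·-9.8) = 50.6 m

Phase 3 (free fall): v₀ = 0 m/s, a = -9.8 m/s².
Falls 74.2 m from rest: t = √(2·74.2/9.8) = 3.89 s; v = g·t = 38.1 m/s.
Impact speed = 38.1 m/s

38.15 m/s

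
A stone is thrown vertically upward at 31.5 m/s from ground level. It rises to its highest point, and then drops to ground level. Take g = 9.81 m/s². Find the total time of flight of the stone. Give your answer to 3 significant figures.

Phase 1 (rising): v₀ = 31.5 m/s, a = -9.81 m/s².
v = v₀ + at → t = (0 − 31.5) / -9.81 = 3.21 s
v² = v₀² + 2aΔx → Δx = (0² − 31.5²)/(2·-9.81) = 50.6 m

Phase 2 (falling): v₀ = 0 m/s, a = -9.81 m/s².
Falls 50.6 m from rest: t = √(2·50.6/9.81) = 3.21 s; v = g·t = 31.5 m/s.
Total time = 3.21 + 3.21 = 6.42 s

6.42 s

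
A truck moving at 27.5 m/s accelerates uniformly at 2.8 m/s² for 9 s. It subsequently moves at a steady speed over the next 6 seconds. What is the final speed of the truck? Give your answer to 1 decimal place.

52.7 m/s

Phase 1 (accelerating): v₀ = 27.5 m/s, a = 2.8 m/s².
v = v₀ + at = 27.5 + (2.8)(9) = 52.7 m/s
Δx = v₀t + ½at² = 27.5·9 + 0.5·2.8·9² = 361 m

Phase 2 (constant speed): v₀ = 52.7 m/s, a = 0 m/s².
v = v₀ + at = 52.7 + (0)(6) = 52.7 m/s
Δx = v₀t + ½at² = 52.7·6 + 0.5·0·6² = 316 m
Final speed = 52.7 m/s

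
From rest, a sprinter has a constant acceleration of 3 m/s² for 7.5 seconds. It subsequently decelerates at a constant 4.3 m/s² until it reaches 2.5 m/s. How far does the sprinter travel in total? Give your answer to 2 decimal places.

Phase 1 (accelerating): v₀ = 0 m/s, a = 3 m/s².
v = v₀ + at = 0 + (3)(7.5) = 22.5 m/s
Δx = v₀t + ½at² = 0·7.5 + 0.5·3·7.5² = 84.4 m

Phase 2 (decelerating): v₀ = 22.5 m/s, a = -4.3 m/s².
v = v₀ + at → t = (2.5 − 22.5) / -4.3 = 4.65 s
v² = v₀² + 2aΔx → Δx = (2.5² − 22.5²)/(2·-4.3) = 58.1 m
Total distance = 84.4 + 58.1 = 143 m

142.51 m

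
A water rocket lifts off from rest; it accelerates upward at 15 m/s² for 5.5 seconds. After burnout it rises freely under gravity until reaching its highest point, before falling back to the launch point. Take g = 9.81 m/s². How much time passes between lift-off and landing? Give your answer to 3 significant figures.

24.7 s

Phase 1 (powered ascent): v₀ = 0 m/s, a = 15 m/s².
v = v₀ + at = 0 + (15)(5.5) = 82.5 m/s
Δx = v₀t + ½at² = 0·5.5 + 0.5·15·5.5² = 227 m

Phase 2 (coasting upward): v₀ = 82.5 m/s, a = -9.81 m/s².
v = v₀ + at → t = (0 − 82.5) / -9.81 = 8.41 s
v² = v₀² + 2aΔx → Δx = (0² − 82.5²)/(2·-9.81) = 347 m

Phase 3 (free fall): v₀ = 0 m/s, a = -9.81 m/s².
Falls 574 m from rest: t = √(2·574/9.81) = 10.8 s; v = g·t = 106 m/s.
Total time = 5.50 + 8.41 + 10.8 = 24.7 s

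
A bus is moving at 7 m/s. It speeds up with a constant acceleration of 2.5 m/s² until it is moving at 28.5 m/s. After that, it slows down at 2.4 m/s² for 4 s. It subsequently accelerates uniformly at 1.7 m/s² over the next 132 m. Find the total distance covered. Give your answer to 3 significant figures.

Phase 1 (accelerating): v₀ = 7.00 m/s, a = 2.5 m/s².
v = v₀ + at → t = (28.5 − 7.00) / 2.5 = 8.60 s
v² = v₀² + 2aΔx → Δx = (28.5² − 7.00²)/(2·2.5) = 153 m

Phase 2 (decelerating): v₀ = 28.5 m/s, a = -2.4 m/s².
v = v₀ + at = 28.5 + (-2.4)(4) = 18.9 m/s
Δx = v₀t + ½at² = 28.5·4 + 0.5·-2.4·4² = 94.8 m

Phase 3 (accelerating): v₀ = 18.9 m/s, a = 1.7 m/s².
v² = v₀² + 2aΔx = 18.9² + 2·1.7·132 = 806 → v = 28.4 m/s
t = (v − v₀)/a = (28.4 − 18.9)/1.7 = 5.58 s
Total distance = 153 + 94.8 + 132 = 379 m

379 m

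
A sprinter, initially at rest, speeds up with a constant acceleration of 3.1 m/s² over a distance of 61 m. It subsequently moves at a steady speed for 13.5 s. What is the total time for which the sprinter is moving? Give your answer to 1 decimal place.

Phase 1 (accelerating): v₀ = 0 m/s, a = 3.1 m/s².
v² = v₀² + 2aΔx = 0² + 2·3.1·61 = 378 → v = 19.4 m/s
t = (v − v₀)/a = (19.4 − 0)/3.1 = 6.27 s

Phase 2 (constant speed): v₀ = 19.4 m/s, a = 0 m/s².
v = v₀ + at = 19.4 + (0)(13.5) = 19.4 m/s
Δx = v₀t + ½at² = 19.4·13.5 + 0.5·0·13.5² = 263 m
Total time = 6.27 + 13.5 = 19.8 s

19.8 s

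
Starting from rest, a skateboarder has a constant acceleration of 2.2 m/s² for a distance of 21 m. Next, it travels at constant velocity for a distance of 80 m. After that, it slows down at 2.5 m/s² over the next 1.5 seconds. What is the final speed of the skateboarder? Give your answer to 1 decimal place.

5.9 m/s

Phase 1 (accelerating): v₀ = 0 m/s, a = 2.2 m/s².
v² = v₀² + 2aΔx = 0² + 2·2.2·21 = 92.4 → v = 9.61 m/s
t = (v − v₀)/a = (9.61 − 0)/2.2 = 4.37 s

Phase 2 (constant speed): v₀ = 9.61 m/s, a = 0 m/s².
Constant speed: t = d/v = 80/9.61 = 8.32 s

Phase 3 (decelerating): v₀ = 9.61 m/s, a = -2.5 m/s².
v = v₀ + at = 9.61 + (-2.5)(1.5) = 5.86 m/s
Δx = v₀t + ½at² = 9.61·1.5 + 0.5·-2.5·1.5² = 11.6 m
Final speed = 5.86 m/s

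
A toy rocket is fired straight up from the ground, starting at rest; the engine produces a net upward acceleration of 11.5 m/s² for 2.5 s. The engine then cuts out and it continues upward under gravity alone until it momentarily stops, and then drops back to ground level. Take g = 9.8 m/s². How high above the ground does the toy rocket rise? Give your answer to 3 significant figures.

Phase 1 (powered ascent): v₀ = 0 m/s, a = 11.5 m/s².
v = v₀ + at = 0 + (11.5)(2.5) = 28.8 m/s
Δx = v₀t + ½at² = 0·2.5 + 0.5·11.5·2.5² = 35.9 m

Phase 2 (coasting upward): v₀ = 28.8 m/s, a = -9.8 m/s².
v = v₀ + at → t = (0 − 28.8) / -9.8 = 2.93 s
v² = v₀² + 2aΔx → Δx = (0² − 28.8²)/(2·-9.8) = 42.2 m
Maximum height = 35.9 + 42.2 = 78.1 m

78.1 m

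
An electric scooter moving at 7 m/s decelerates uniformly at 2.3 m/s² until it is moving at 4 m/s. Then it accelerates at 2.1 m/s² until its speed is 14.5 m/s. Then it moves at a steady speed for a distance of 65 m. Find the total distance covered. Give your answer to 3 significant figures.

Phase 1 (decelerating): v₀ = 7.00 m/s, a = -2.3 m/s².
v = v₀ + at → t = (4 − 7.00) / -2.3 = 1.30 s
v² = v₀² + 2aΔx → Δx = (4² − 7.00²)/(2·-2.3) = 7.17 m

Phase 2 (accelerating): v₀ = 4.00 m/s, a = 2.1 m/s².
v = v₀ + at → t = (14.5 − 4.00) / 2.1 = 5.00 s
v² = v₀² + 2aΔx → Δx = (14.5² − 4.00²)/(2·2.1) = 46.2 m

Phase 3 (constant speed): v₀ = 14.5 m/s, a = 0 m/s².
Constant speed: t = d/v = 65/14.5 = 4.48 s
Total distance = 7.17 + 46.2 + 65.0 = 118 m

118 m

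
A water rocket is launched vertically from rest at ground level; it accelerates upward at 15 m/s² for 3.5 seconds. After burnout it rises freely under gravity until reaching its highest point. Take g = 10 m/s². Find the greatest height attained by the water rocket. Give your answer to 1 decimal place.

Phase 1 (powered ascent): v₀ = 0 m/s, a = 15 m/s².
v = v₀ + at = 0 + (15)(3.5) = 52.5 m/s
Δx = v₀t + ½at² = 0·3.5 + 0.5·15·3.5² = 91.9 m

Phase 2 (coasting upward): v₀ = 52.5 m/s, a = -10 m/s².
v = v₀ + at → t = (0 − 52.5) / -10 = 5.25 s
v² = v₀² + 2aΔx → Δx = (0² − 52.5²)/(2·-10) = 138 m
Maximum height = 91.9 + 138 = 230 m

229.7 m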